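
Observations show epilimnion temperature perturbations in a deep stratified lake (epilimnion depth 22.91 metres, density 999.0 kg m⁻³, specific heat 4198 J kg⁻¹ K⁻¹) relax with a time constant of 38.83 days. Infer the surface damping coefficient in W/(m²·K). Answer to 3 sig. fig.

Areal heat capacity C = ρ c_p D = 999.0 × 4198 × 22.91 = 9.61×10^7 J/(m^2 K).
τ = 38.83 days = 3.35×10^6 s.
λ = C / τ = 9.61×10^7 / 3.35×10^6 = 28.6 W/(m²·K).

28.6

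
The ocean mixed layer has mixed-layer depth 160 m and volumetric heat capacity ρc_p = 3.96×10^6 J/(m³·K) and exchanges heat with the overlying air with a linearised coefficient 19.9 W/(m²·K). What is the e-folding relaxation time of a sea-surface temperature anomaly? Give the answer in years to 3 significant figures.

Areal heat capacity C = ρc_p × D = 3.96×10^6 × 160 = 6.34×10^8 J/(m^2 K).
Relaxation time τ = C / λ = 6.34×10^8 / 19.9 = 3.18×10^7 s.
In years: 3.18×10^7 s / (3.156×10^7 s/year) = 1.01 years.

1.01 years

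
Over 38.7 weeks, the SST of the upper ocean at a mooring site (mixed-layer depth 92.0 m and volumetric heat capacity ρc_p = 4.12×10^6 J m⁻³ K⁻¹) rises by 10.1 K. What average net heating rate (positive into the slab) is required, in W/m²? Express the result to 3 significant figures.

Areal heat capacity C = ρc_p × D = 4.12×10^6 × 92.0 = 3.79×10^8 J m⁻² K⁻¹.
Required heat per unit area: Q = C ΔT = 3.79×10^8 × 10.1 = 3.83×10^9 J/m².
Flux F = Q / Δt = 3.83×10^9 / 2.34×10^7 s = 164 W/m².

164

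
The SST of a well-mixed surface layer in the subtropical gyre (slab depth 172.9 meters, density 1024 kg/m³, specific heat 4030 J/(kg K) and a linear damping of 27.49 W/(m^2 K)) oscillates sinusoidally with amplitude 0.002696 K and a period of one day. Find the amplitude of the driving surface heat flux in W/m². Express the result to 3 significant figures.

140

Areal heat capacity C = ρ c_p D = 1024 × 4030 × 172.9 = 7.14×10^8 J/(m²·K).
ω = 2π / 86400 s = 7.27×10^-5 s⁻¹.
√((Cω)² + λ²) = √((51900)² + 27.49²) = 51900 W/(m²·K).
F₀ = A × √((Cω)²+λ²) = 0.002696 × 51900 = 140 W/m².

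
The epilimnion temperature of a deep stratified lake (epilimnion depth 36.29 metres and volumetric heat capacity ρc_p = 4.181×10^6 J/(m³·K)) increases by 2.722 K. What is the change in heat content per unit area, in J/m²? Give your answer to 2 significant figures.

Areal heat capacity C = ρc_p × D = 4.181×10^6 × 36.29 = 1.52×10^8 J m⁻² K⁻¹.
ΔQ = C ΔT = 1.52×10^8 × 2.722 = 4.13×10^8 J/m².

4.1×10^8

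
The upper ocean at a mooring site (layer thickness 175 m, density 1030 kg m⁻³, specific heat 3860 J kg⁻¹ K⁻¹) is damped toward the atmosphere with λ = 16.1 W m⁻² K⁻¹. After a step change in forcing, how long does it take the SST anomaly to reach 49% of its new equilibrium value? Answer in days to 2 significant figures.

340 days

Areal heat capacity C = ρ c_p D = 1030 × 3860 × 175 = 6.96×10^8 J/(m²·K).
τ = C / λ = 6.96×10^8 / 16.1 = 4.32×10^7 s.
Fraction reached: 1 − e^(−t/τ) = 0.49 ⇒ t = −τ ln(1 − 0.49) = τ × 0.673.
t = 2.91×10^7 s = 337 days.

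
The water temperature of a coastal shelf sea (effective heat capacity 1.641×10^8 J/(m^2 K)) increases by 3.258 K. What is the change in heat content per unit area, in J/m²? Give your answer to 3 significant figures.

5.35×10^8

Areal heat capacity C = 1.641×10^8 J/(m^2 K) (given).
ΔQ = C ΔT = 1.64×10^8 × 3.258 = 5.35×10^8 J/m².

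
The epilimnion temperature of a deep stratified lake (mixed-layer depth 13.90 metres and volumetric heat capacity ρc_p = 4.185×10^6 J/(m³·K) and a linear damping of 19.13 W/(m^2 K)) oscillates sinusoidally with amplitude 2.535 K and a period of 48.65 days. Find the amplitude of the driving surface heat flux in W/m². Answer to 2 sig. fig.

230

Areal heat capacity C = ρc_p × D = 4.185×10^6 × 13.90 = 5.82×10^7 J/(m^2 K).
ω = 2π / 4.20×10^6 s = 1.49×10^-6 s⁻¹.
√((Cω)² + λ²) = √((87.0)² + 19.13²) = 89.0 W/(m²·K).
F₀ = A × √((Cω)²+λ²) = 2.535 × 89.0 = 226 W/m².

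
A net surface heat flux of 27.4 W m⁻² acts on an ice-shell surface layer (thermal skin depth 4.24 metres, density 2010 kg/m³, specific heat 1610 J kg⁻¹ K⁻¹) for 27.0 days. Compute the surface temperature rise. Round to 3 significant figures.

Areal heat capacity C = ρ c_p D = 2010 × 1610 × 4.24 = 1.37×10^7 J/(m²·K).
Net heat input Q = F Δt = 27.4 × (27.0 days × 86400 s/day) = 6.39×10^7 J/m².
ΔT = Q / C = 6.39×10^7 / 1.37×10^7 = 4.66 K.

4.66 K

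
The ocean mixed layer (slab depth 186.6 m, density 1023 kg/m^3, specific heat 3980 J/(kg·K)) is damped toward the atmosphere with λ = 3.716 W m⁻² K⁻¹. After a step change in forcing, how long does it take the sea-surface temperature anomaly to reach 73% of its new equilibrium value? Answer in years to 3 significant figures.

8.48 years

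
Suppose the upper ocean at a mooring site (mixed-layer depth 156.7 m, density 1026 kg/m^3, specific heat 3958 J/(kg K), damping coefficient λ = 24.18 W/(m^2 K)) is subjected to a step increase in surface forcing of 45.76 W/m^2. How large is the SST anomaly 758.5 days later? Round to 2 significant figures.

1.7 K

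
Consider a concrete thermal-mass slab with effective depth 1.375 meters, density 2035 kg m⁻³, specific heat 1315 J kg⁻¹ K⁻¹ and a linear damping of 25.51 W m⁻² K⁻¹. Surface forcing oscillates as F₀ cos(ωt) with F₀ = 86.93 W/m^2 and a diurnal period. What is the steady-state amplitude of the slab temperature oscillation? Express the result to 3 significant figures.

0.323 K

Areal heat capacity C = ρ c_p D = 2035 × 1315 × 1.375 = 3.68×10^6 J/(m²·K).
Angular frequency ω = 2π / T = 2π / 86400 s = 7.27×10^-5 s⁻¹.
√((Cω)² + λ²) = √((268)² + 25.51²) = 269 W/(m²·K).
Amplitude A = F₀ / √((Cω)²+λ²) = 86.93 / 269 = 0.323 K.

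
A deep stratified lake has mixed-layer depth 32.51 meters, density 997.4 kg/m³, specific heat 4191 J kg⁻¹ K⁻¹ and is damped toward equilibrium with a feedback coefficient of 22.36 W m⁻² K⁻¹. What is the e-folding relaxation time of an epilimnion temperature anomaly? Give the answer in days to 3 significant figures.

70.3 days

Areal heat capacity C = ρ c_p D = 997.4 × 4191 × 32.51 = 1.36×10^8 J m⁻² K⁻¹.
Relaxation time τ = C / λ = 1.36×10^8 / 22.36 = 6.08×10^6 s.
In days: 6.08×10^6 s / (86400 s/day) = 70.3 days.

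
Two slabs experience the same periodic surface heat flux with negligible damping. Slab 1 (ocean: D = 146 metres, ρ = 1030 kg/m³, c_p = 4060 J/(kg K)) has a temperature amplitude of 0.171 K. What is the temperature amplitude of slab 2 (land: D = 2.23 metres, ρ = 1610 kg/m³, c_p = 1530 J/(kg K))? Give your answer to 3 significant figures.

C_ocean = 6.11×10^8 J/(m²·K); C_land = 5.49×10^6 J/(m²·K).
A ∝ 1/C ⇒ A_land = A_ocean × C_ocean/C_land = 0.171 × 111 = 19.0 K.

19.0 K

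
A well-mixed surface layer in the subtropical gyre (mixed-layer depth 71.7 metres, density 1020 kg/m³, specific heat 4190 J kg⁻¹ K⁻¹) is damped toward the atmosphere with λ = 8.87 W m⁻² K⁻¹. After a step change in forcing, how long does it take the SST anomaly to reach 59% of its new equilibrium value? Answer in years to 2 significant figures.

0.98 years

Areal heat capacity C = ρ c_p D = 1020 × 4190 × 71.7 = 3.06×10^8 J/(m²·K).
τ = C / λ = 3.06×10^8 / 8.87 = 3.45×10^7 s.
Fraction reached: 1 − e^(−t/τ) = 0.59 ⇒ t = −τ ln(1 − 0.59) = τ × 0.892.
t = 3.08×10^7 s = 0.976 years.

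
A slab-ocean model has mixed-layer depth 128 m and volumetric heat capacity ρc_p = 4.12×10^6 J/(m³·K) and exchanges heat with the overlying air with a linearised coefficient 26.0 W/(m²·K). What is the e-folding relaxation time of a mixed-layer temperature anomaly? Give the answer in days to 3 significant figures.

235 days

Areal heat capacity C = ρc_p × D = 4.12×10^6 × 128 = 5.27×10^8 J m⁻² K⁻¹.
Relaxation time τ = C / λ = 5.27×10^8 / 26.0 = 2.03×10^7 s.
In days: 2.03×10^7 s / (86400 s/day) = 235 days.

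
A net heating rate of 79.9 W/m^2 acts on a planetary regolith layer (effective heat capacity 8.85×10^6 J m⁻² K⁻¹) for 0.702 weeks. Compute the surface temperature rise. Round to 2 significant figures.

Areal heat capacity C = 8.85×10^6 J m⁻² K⁻¹ (given).
Net heat input Q = F Δt = 79.9 × (0.702 weeks × 6.048×10^5 s/week) = 3.39×10^7 J/m².
ΔT = Q / C = 3.39×10^7 / 8.85×10^6 = 3.83 K.

3.8 K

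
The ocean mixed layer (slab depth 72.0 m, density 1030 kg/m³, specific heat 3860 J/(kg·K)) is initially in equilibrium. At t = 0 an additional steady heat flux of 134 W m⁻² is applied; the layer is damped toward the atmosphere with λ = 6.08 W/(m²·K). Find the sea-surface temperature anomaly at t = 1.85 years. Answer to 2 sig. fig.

16 K

Areal heat capacity C = ρ c_p D = 1030 × 3860 × 72.0 = 2.86×10^8 J/(m²·K).
τ = C / λ = 2.86×10^8 / 6.08 = 4.71×10^7 s.
Equilibrium anomaly ΔT_eq = F / λ = 134 / 6.08 = 22.0 K.
t = 1.85 years = 5.84×10^7 s, so t/τ = 1.24.
ΔT(t) = ΔT_eq (1 − e^(−t/τ)) = 22.0 × (1 − e^−1.24) = 15.7 K.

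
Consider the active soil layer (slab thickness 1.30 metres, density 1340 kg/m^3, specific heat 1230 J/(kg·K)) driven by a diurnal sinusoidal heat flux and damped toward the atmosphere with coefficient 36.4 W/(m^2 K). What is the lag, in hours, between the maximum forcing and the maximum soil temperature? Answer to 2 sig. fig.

5.1 hours

Areal heat capacity C = ρ c_p D = 1340 × 1230 × 1.30 = 2.14×10^6 J/(m²·K).
ω = 2π / 86400 s = 7.27×10^-5 s⁻¹.
Phase lag φ = arctan(Cω/λ) = arctan(156/36.4) = 1.34 rad.
Time lag = φ / ω = 1.34 / 7.27×10^-5 = 18400 s = 5.12 hours.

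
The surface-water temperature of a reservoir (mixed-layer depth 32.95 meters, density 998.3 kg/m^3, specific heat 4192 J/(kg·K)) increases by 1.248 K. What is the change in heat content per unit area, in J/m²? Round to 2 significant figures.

1.7×10^8

Areal heat capacity C = ρ c_p D = 998.3 × 4192 × 32.95 = 1.38×10^8 J/(m²·K).
ΔQ = C ΔT = 1.38×10^8 × 1.248 = 1.72×10^8 J/m².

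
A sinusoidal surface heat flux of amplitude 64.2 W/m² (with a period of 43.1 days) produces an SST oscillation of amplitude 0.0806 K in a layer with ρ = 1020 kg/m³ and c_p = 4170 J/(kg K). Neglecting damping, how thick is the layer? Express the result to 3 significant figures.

111 m

ω = 2π / 3.72×10^6 s = 1.69×10^-6 s⁻¹.
Required C = F₀ / (A ω) = 64.2 / (0.0806 × 1.69×10^-6) = 4.72×10^8 J/(m²·K).
D = C / (ρ c_p) = 4.72×10^8 / (1020 × 4170) = 111 m.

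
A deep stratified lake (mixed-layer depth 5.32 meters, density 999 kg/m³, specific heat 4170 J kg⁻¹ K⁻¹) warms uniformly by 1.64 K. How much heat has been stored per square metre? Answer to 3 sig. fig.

3.63×10^7

Areal heat capacity C = ρ c_p D = 999 × 4170 × 5.32 = 2.22×10^7 J m⁻² K⁻¹.
ΔQ = C ΔT = 2.22×10^7 × 1.64 = 3.63×10^7 J/m².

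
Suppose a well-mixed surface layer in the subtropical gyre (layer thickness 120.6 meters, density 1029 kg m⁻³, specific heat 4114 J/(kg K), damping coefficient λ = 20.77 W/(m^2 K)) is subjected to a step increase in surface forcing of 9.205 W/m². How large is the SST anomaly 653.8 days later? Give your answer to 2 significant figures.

Areal heat capacity C = ρ c_p D = 1029 × 4114 × 120.6 = 5.11×10^8 J m⁻² K⁻¹.
τ = C / λ = 5.11×10^8 / 20.77 = 2.46×10^7 s.
Equilibrium anomaly ΔT_eq = F / λ = 9.205 / 20.77 = 0.443 K.
t = 653.8 days = 5.65×10^7 s, so t/τ = 2.30.
ΔT(t) = ΔT_eq (1 − e^(−t/τ)) = 0.443 × (1 − e^−2.30) = 0.399 K.

0.40 K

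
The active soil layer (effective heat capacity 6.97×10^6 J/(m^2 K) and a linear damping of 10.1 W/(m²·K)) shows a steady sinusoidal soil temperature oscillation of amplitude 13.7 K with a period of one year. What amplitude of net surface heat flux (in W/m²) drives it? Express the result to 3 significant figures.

140

Areal heat capacity C = 6.97×10^6 J/(m^2 K) (given).
ω = 2π / 3.15×10^7 s = 1.99×10^-7 s⁻¹.
√((Cω)² + λ²) = √((1.39)² + 10.1²) = 10.2 W/(m²·K).
F₀ = A × √((Cω)²+λ²) = 13.7 × 10.2 = 140 W/m².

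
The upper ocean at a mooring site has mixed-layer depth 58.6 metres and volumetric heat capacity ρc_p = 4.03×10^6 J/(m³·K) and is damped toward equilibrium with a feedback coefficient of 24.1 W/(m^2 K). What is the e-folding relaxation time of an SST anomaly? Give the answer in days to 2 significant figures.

Areal heat capacity C = ρc_p × D = 4.03×10^6 × 58.6 = 2.36×10^8 J/(m²·K).
Relaxation time τ = C / λ = 2.36×10^8 / 24.1 = 9.80×10^6 s.
In days: 9.80×10^6 s / (86400 s/day) = 113 days.

110 days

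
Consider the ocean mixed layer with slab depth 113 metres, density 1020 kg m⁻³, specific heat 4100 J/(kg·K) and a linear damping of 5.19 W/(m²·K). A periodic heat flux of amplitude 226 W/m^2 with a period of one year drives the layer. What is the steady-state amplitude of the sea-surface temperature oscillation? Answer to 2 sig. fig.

Areal heat capacity C = ρ c_p D = 1020 × 4100 × 113 = 4.73×10^8 J/(m²·K).
Angular frequency ω = 2π / T = 2π / 3.15×10^7 s = 1.99×10^-7 s⁻¹.
√((Cω)² + λ²) = √((94.2)² + 5.19²) = 94.3 W/(m²·K).
Amplitude A = F₀ / √((Cω)²+λ²) = 226 / 94.3 = 2.40 K.

2.4 K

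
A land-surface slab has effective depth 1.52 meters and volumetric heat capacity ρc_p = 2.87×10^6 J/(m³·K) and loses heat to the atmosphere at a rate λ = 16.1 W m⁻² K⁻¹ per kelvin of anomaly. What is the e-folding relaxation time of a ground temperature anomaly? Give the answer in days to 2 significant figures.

3.1 days

Areal heat capacity C = ρc_p × D = 2.87×10^6 × 1.52 = 4.36×10^6 J/(m^2 K).
Relaxation time τ = C / λ = 4.36×10^6 / 16.1 = 2.71×10^5 s.
In days: 2.71×10^5 s / (86400 s/day) = 3.14 days.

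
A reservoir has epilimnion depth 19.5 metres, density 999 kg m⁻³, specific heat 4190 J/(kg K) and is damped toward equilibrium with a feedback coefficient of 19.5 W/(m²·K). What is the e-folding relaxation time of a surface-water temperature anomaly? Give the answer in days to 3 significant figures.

Areal heat capacity C = ρ c_p D = 999 × 4190 × 19.5 = 8.16×10^7 J m⁻² K⁻¹.
Relaxation time τ = C / λ = 8.16×10^7 / 19.5 = 4.19×10^6 s.
In days: 4.19×10^6 s / (86400 s/day) = 48.4 days.

48.4 days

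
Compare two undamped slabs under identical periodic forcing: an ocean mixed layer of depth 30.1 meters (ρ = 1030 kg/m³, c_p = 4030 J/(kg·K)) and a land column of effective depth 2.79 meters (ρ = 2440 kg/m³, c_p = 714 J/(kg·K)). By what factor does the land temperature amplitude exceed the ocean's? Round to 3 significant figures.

25.7

C_ocean = 1030 × 4030 × 30.1 = 1.25×10^8 J/(m²·K).
C_land = 2440 × 714 × 2.79 = 4.86×10^6 J/(m²·K).
Undamped amplitude ∝ 1/C, so A_land/A_ocean = C_ocean/C_land = 25.7.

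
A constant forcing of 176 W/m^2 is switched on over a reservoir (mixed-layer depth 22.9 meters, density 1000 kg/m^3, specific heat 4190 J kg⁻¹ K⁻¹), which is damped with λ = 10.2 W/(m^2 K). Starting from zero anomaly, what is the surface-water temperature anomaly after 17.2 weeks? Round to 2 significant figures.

Areal heat capacity C = ρ c_p D = 1000 × 4190 × 22.9 = 9.60×10^7 J/(m^2 K).
τ = C / λ = 9.60×10^7 / 10.2 = 9.41×10^6 s.
Equilibrium anomaly ΔT_eq = F / λ = 176 / 10.2 = 17.3 K.
t = 17.2 weeks = 1.04×10^7 s, so t/τ = 1.11.
ΔT(t) = ΔT_eq (1 − e^(−t/τ)) = 17.3 × (1 − e^−1.11) = 11.5 K.

12 K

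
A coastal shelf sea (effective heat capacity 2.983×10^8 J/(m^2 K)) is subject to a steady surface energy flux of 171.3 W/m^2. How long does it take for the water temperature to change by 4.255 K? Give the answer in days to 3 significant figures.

Areal heat capacity C = 2.983×10^8 J/(m^2 K) (given).
Time required: Δt = C ΔT / F = 2.98×10^8 × 4.255 / 171.3 = 7.41×10^6 s.
In days: 7.41×10^6 s / (86400 s/day) = 85.8 days.

85.8 days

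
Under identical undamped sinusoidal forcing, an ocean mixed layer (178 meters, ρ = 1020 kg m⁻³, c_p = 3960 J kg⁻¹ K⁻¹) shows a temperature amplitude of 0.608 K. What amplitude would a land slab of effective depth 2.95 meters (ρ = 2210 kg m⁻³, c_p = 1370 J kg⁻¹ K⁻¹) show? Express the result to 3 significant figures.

C_ocean = 7.19×10^8 J/(m²·K); C_land = 8.93×10^6 J/(m²·K).
A ∝ 1/C ⇒ A_land = A_ocean × C_ocean/C_land = 0.608 × 80.5 = 48.9 K.

48.9 K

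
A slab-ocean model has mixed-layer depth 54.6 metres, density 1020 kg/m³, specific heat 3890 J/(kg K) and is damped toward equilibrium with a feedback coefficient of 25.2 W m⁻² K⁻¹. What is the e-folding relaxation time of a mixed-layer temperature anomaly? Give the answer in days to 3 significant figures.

Areal heat capacity C = ρ c_p D = 1020 × 3890 × 54.6 = 2.17×10^8 J m⁻² K⁻¹.
Relaxation time τ = C / λ = 2.17×10^8 / 25.2 = 8.60×10^6 s.
In days: 8.60×10^6 s / (86400 s/day) = 99.5 days.

99.5 days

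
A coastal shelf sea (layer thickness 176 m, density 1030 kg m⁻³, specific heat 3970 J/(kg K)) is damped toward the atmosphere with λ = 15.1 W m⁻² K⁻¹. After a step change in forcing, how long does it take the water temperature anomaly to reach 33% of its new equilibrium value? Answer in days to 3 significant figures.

Areal heat capacity C = ρ c_p D = 1030 × 3970 × 176 = 7.20×10^8 J/(m²·K).
τ = C / λ = 7.20×10^8 / 15.1 = 4.77×10^7 s.
Fraction reached: 1 − e^(−t/τ) = 0.33 ⇒ t = −τ ln(1 − 0.33) = τ × 0.400.
t = 1.91×10^7 s = 221 days.

221 days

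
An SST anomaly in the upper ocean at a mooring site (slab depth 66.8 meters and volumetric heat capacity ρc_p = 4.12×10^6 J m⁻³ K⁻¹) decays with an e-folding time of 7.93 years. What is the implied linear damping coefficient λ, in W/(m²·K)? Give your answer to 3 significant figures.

Areal heat capacity C = ρc_p × D = 4.12×10^6 × 66.8 = 2.75×10^8 J/(m^2 K).
τ = 7.93 years = 2.50×10^8 s.
λ = C / τ = 2.75×10^8 / 2.50×10^8 = 1.10 W/(m²·K).

1.10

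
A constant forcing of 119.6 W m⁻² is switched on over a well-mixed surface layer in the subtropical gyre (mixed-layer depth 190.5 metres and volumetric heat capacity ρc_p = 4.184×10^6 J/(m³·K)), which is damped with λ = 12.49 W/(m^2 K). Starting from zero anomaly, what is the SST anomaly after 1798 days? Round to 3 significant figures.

Areal heat capacity C = ρc_p × D = 4.184×10^6 × 190.5 = 7.97×10^8 J/(m^2 K).
τ = C / λ = 7.97×10^8 / 12.49 = 6.38×10^7 s.
Equilibrium anomaly ΔT_eq = F / λ = 119.6 / 12.49 = 9.58 K.
t = 1798 days = 1.55×10^8 s, so t/τ = 2.43.
ΔT(t) = ΔT_eq (1 − e^(−t/τ)) = 9.58 × (1 − e^−2.43) = 8.74 K.

8.74 K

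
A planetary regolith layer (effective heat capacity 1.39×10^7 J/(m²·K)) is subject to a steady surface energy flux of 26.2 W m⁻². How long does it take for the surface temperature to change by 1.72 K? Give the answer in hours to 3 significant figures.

253 hours

Areal heat capacity C = 1.39×10^7 J/(m²·K) (given).
Time required: Δt = C ΔT / F = 1.39×10^7 × 1.72 / 26.2 = 9.13×10^5 s.
In hours: 9.13×10^5 s / (3600 s/hour) = 253 hours.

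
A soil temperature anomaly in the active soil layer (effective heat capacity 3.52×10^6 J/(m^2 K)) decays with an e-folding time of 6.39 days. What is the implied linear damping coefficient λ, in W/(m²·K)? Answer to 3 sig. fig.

6.38

Areal heat capacity C = 3.52×10^6 J/(m^2 K) (given).
τ = 6.39 days = 5.52×10^5 s.
λ = C / τ = 3.52×10^6 / 5.52×10^5 = 6.38 W/(m²·K).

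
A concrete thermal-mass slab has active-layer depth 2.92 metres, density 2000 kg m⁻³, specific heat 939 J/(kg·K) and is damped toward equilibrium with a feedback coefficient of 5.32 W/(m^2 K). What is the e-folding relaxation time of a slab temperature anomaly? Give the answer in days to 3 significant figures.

11.9 days

Areal heat capacity C = ρ c_p D = 2000 × 939 × 2.92 = 5.48×10^6 J/(m^2 K).
Relaxation time τ = C / λ = 5.48×10^6 / 5.32 = 1.03×10^6 s.
In days: 1.03×10^6 s / (86400 s/day) = 11.9 days.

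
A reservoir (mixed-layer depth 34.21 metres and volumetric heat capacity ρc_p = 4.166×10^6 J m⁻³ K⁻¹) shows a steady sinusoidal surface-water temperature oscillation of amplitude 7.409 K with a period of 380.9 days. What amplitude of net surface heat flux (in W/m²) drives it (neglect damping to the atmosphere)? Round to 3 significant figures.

202

Areal heat capacity C = ρc_p × D = 4.166×10^6 × 34.21 = 1.43×10^8 J/(m²·K).
ω = 2π / 3.29×10^7 s = 1.91×10^-7 s⁻¹.
Cω = 1.43×10^8 × 1.91×10^-7 = 27.2 W/(m²·K).
F₀ = A × Cω = 7.409 × 27.2 = 202 W/m².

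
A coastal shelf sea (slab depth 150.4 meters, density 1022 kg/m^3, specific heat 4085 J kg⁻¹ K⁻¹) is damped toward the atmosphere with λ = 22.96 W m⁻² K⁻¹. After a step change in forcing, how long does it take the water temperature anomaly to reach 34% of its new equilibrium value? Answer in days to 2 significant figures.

Areal heat capacity C = ρ c_p D = 1022 × 4085 × 150.4 = 6.28×10^8 J m⁻² K⁻¹.
τ = C / λ = 6.28×10^8 / 22.96 = 2.73×10^7 s.
Fraction reached: 1 − e^(−t/τ) = 0.34 ⇒ t = −τ ln(1 − 0.34) = τ × 0.416.
t = 1.14×10^7 s = 132 days.

130 days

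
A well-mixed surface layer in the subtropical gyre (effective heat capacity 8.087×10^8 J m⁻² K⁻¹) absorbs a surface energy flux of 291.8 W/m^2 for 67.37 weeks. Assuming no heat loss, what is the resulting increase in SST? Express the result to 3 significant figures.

14.7 K

Areal heat capacity C = 8.087×10^8 J m⁻² K⁻¹ (given).
Net heat input Q = F Δt = 291.8 × (67.37 weeks × 6.048×10^5 s/week) = 1.19×10^10 J/m².
ΔT = Q / C = 1.19×10^10 / 8.09×10^8 = 14.7 K.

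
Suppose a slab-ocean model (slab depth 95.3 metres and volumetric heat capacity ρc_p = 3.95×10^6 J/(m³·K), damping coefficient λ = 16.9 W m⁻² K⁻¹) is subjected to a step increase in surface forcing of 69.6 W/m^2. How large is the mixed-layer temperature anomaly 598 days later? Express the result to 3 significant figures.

Areal heat capacity C = ρc_p × D = 3.95×10^6 × 95.3 = 3.76×10^8 J/(m^2 K).
τ = C / λ = 3.76×10^8 / 16.9 = 2.23×10^7 s.
Equilibrium anomaly ΔT_eq = F / λ = 69.6 / 16.9 = 4.12 K.
t = 598 days = 5.17×10^7 s, so t/τ = 2.32.
ΔT(t) = ΔT_eq (1 − e^(−t/τ)) = 4.12 × (1 − e^−2.32) = 3.71 K.

3.71 K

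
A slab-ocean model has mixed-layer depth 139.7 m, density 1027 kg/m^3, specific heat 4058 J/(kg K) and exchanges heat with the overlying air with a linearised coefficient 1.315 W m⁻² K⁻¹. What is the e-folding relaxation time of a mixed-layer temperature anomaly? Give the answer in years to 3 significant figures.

Areal heat capacity C = ρ c_p D = 1027 × 4058 × 139.7 = 5.82×10^8 J/(m²·K).
Relaxation time τ = C / λ = 5.82×10^8 / 1.315 = 4.43×10^8 s.
In years: 4.43×10^8 s / (3.156×10^7 s/year) = 14.0 years.

14.0 years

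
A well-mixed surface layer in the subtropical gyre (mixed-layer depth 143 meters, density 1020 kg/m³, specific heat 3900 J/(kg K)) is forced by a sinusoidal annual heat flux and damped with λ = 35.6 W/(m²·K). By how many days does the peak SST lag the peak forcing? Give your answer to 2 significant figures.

74 days

Areal heat capacity C = ρ c_p D = 1020 × 3900 × 143 = 5.69×10^8 J/(m^2 K).
ω = 2π / 3.15×10^7 s = 1.99×10^-7 s⁻¹.
Phase lag φ = arctan(Cω/λ) = arctan(113/35.6) = 1.27 rad.
Time lag = φ / ω = 1.27 / 1.99×10^-7 = 6.36×10^6 s = 73.6 days.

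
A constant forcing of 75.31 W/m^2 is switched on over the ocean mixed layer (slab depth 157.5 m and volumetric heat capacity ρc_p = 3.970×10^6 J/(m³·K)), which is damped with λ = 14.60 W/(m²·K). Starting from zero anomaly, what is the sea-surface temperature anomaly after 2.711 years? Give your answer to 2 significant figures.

Areal heat capacity C = ρc_p × D = 3.970×10^6 × 157.5 = 6.25×10^8 J/(m²·K).
τ = C / λ = 6.25×10^8 / 14.60 = 4.28×10^7 s.
Equilibrium anomaly ΔT_eq = F / λ = 75.31 / 14.60 = 5.16 K.
t = 2.711 years = 8.56×10^7 s, so t/τ = 2.00.
ΔT(t) = ΔT_eq (1 − e^(−t/τ)) = 5.16 × (1 − e^−2.00) = 4.46 K.

4.5 K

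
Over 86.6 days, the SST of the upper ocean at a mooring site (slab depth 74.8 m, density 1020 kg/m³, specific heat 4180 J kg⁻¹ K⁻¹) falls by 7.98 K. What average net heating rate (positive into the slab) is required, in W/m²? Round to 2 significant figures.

Areal heat capacity C = ρ c_p D = 1020 × 4180 × 74.8 = 3.19×10^8 J m⁻² K⁻¹.
Required heat per unit area: Q = C ΔT = 3.19×10^8 × -7.98 = -2.54×10^9 J/m².
Flux F = Q / Δt = -2.54×10^9 / 7.48×10^6 s = -340 W/m².

-340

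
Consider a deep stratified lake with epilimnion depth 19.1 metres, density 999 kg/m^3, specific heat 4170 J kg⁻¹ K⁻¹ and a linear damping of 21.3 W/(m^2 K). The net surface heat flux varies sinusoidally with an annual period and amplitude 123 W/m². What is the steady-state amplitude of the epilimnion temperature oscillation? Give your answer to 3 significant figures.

4.63 K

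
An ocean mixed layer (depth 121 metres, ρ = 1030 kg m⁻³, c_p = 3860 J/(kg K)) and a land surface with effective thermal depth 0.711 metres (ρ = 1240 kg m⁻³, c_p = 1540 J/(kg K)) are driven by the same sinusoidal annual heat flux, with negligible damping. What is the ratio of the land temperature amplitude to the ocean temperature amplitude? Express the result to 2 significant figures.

C_ocean = 1030 × 3860 × 121 = 4.81×10^8 J/(m²·K).
C_land = 1240 × 1540 × 0.711 = 1.36×10^6 J/(m²·K).
Undamped amplitude ∝ 1/C, so A_land/A_ocean = C_ocean/C_land = 354.

350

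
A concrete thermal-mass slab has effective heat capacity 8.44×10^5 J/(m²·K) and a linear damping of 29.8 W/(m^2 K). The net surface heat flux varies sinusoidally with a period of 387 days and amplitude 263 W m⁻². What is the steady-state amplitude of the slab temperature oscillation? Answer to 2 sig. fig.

Areal heat capacity C = 8.44×10^5 J/(m²·K) (given).
Angular frequency ω = 2π / T = 2π / 3.34×10^7 s = 1.88×10^-7 s⁻¹.
√((Cω)² + λ²) = √((0.159)² + 29.8²) = 29.8 W/(m²·K).
Amplitude A = F₀ / √((Cω)²+λ²) = 263 / 29.8 = 8.83 K.

8.8 K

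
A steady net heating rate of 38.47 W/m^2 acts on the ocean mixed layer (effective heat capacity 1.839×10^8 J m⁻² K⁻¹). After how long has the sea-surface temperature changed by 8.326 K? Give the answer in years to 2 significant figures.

Areal heat capacity C = 1.839×10^8 J m⁻² K⁻¹ (given).
Time required: Δt = C ΔT / F = 1.84×10^8 × 8.326 / 38.47 = 3.98×10^7 s.
In years: 3.98×10^7 s / (3.156×10^7 s/year) = 1.26 years.

1.3 years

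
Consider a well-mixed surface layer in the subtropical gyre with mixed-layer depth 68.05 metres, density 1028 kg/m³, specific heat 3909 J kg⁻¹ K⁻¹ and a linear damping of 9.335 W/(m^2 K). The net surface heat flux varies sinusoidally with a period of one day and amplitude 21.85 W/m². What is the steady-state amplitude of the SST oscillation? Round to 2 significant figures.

0.0011 K

Areal heat capacity C = ρ c_p D = 1028 × 3909 × 68.05 = 2.73×10^8 J m⁻² K⁻¹.
Angular frequency ω = 2π / T = 2π / 86400 s = 7.27×10^-5 s⁻¹.
√((Cω)² + λ²) = √((19900)² + 9.335²) = 19900 W/(m²·K).
Amplitude A = F₀ / √((Cω)²+λ²) = 21.85 / 19900 = 0.00110 K.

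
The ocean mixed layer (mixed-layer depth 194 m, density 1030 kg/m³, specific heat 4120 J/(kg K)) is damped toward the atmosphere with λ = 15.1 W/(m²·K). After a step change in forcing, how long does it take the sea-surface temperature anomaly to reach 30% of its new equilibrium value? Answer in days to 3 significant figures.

225 days

Areal heat capacity C = ρ c_p D = 1030 × 4120 × 194 = 8.23×10^8 J/(m²·K).
τ = C / λ = 8.23×10^8 / 15.1 = 5.45×10^7 s.
Fraction reached: 1 − e^(−t/τ) = 0.30 ⇒ t = −τ ln(1 − 0.30) = τ × 0.357.
t = 1.94×10^7 s = 225 days.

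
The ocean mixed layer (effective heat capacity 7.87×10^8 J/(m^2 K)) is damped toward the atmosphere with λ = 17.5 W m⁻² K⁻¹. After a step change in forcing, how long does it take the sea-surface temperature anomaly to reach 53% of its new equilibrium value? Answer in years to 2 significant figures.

1.1 years

Areal heat capacity C = 7.87×10^8 J/(m^2 K) (given).
τ = C / λ = 7.87×10^8 / 17.5 = 4.50×10^7 s.
Fraction reached: 1 − e^(−t/τ) = 0.53 ⇒ t = −τ ln(1 − 0.53) = τ × 0.755.
t = 3.40×10^7 s = 1.08 years.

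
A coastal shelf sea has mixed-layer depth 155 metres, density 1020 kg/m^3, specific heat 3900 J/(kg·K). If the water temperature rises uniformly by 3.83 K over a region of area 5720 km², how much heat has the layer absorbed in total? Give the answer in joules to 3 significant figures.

1.35×10^19 J

Areal heat capacity C = ρ c_p D = 1020 × 3900 × 155 = 6.17×10^8 J/(m²·K).
Heat per unit area: q = C ΔT = 6.17×10^8 × 3.83 = 2.36×10^9 J/m².
Total heat: Q = q × A = 2.36×10^9 × (5720 × 10⁶ m²) = 1.35×10^19 J.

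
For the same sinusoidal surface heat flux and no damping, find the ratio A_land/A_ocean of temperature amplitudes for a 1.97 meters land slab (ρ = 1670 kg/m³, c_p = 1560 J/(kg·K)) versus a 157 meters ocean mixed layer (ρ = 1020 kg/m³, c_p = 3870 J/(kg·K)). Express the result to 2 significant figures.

120

C_ocean = 1020 × 3870 × 157 = 6.20×10^8 J/(m²·K).
C_land = 1670 × 1560 × 1.97 = 5.13×10^6 J/(m²·K).
Undamped amplitude ∝ 1/C, so A_land/A_ocean = C_ocean/C_land = 121.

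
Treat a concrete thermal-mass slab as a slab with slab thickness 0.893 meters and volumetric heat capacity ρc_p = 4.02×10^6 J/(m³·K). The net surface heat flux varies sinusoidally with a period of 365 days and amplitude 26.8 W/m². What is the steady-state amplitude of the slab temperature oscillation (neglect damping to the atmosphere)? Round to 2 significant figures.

Areal heat capacity C = ρc_p × D = 4.02×10^6 × 0.893 = 3.59×10^6 J/(m²·K).
Angular frequency ω = 2π / T = 2π / 3.15×10^7 s = 1.99×10^-7 s⁻¹.
Cω = 3.59×10^6 × 1.99×10^-7 = 0.715 W/(m²·K).
Amplitude A = F₀ / (Cω) = 26.8 / 0.715 = 37.5 K.

37 K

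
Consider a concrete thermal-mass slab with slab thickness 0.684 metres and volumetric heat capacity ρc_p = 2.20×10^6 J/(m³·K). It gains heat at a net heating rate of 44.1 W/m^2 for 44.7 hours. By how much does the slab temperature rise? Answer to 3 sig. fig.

4.72 K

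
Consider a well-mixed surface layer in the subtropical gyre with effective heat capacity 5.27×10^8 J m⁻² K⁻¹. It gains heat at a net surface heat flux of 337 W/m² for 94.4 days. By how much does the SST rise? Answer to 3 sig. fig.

5.22 K

Areal heat capacity C = 5.27×10^8 J m⁻² K⁻¹ (given).
Net heat input Q = F Δt = 337 × (94.4 days × 86400 s/day) = 2.75×10^9 J/m².
ΔT = Q / C = 2.75×10^9 / 5.27×10^8 = 5.22 K.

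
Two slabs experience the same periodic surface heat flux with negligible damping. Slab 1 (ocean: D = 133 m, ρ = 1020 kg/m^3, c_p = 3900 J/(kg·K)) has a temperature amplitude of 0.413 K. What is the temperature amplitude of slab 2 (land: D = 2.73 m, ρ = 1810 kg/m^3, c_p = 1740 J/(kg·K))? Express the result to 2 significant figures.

25 K

C_ocean = 5.29×10^8 J/(m²·K); C_land = 8.60×10^6 J/(m²·K).
A ∝ 1/C ⇒ A_land = A_ocean × C_ocean/C_land = 0.413 × 61.5 = 25.4 K.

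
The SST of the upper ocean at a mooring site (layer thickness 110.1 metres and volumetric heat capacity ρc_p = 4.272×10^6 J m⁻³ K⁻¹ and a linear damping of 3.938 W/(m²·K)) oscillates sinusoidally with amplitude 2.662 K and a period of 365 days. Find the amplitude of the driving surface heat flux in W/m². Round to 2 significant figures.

Areal heat capacity C = ρc_p × D = 4.272×10^6 × 110.1 = 4.70×10^8 J/(m^2 K).
ω = 2π / 3.15×10^7 s = 1.99×10^-7 s⁻¹.
√((Cω)² + λ²) = √((93.7)² + 3.938²) = 93.8 W/(m²·K).
F₀ = A × √((Cω)²+λ²) = 2.662 × 93.8 = 250 W/m².

250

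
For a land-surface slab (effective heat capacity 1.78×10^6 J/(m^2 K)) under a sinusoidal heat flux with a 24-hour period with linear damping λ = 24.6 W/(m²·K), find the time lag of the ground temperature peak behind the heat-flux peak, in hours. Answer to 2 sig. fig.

Areal heat capacity C = 1.78×10^6 J/(m^2 K) (given).
ω = 2π / 86400 s = 7.27×10^-5 s⁻¹.
Phase lag φ = arctan(Cω/λ) = arctan(129/24.6) = 1.38 rad.
Time lag = φ / ω = 1.38 / 7.27×10^-5 = 19000 s = 5.28 hours.

5.3 hours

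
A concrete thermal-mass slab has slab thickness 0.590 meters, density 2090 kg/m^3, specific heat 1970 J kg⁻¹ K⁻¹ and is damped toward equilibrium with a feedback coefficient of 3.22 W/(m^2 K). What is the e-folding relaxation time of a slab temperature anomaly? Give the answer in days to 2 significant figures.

Areal heat capacity C = ρ c_p D = 2090 × 1970 × 0.590 = 2.43×10^6 J/(m^2 K).
Relaxation time τ = C / λ = 2.43×10^6 / 3.22 = 7.54×10^5 s.
In days: 7.54×10^5 s / (86400 s/day) = 8.73 days.

8.7 days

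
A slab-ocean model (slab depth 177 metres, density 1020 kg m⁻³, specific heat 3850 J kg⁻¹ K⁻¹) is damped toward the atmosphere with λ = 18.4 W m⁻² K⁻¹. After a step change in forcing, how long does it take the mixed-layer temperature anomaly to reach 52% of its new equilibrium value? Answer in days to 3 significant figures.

Areal heat capacity C = ρ c_p D = 1020 × 3850 × 177 = 6.95×10^8 J/(m^2 K).
τ = C / λ = 6.95×10^8 / 18.4 = 3.78×10^7 s.
Fraction reached: 1 − e^(−t/τ) = 0.52 ⇒ t = −τ ln(1 − 0.52) = τ × 0.734.
t = 2.77×10^7 s = 321 days.

321 days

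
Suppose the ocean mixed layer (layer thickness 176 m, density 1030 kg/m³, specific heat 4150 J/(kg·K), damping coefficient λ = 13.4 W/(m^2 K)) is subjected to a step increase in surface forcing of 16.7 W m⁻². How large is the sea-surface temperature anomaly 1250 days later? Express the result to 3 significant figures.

1.06 K

Areal heat capacity C = ρ c_p D = 1030 × 4150 × 176 = 7.52×10^8 J/(m^2 K).
τ = C / λ = 7.52×10^8 / 13.4 = 5.61×10^7 s.
Equilibrium anomaly ΔT_eq = F / λ = 16.7 / 13.4 = 1.25 K.
t = 1250 days = 1.08×10^8 s, so t/τ = 1.92.
ΔT(t) = ΔT_eq (1 − e^(−t/τ)) = 1.25 × (1 − e^−1.92) = 1.06 K.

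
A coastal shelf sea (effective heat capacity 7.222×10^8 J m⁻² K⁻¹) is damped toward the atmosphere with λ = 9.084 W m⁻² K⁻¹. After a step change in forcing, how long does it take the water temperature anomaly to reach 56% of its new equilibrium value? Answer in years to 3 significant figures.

Areal heat capacity C = 7.222×10^8 J m⁻² K⁻¹ (given).
τ = C / λ = 7.22×10^8 / 9.084 = 7.95×10^7 s.
Fraction reached: 1 − e^(−t/τ) = 0.56 ⇒ t = −τ ln(1 − 0.56) = τ × 0.821.
t = 6.53×10^7 s = 2.07 years.

2.07 years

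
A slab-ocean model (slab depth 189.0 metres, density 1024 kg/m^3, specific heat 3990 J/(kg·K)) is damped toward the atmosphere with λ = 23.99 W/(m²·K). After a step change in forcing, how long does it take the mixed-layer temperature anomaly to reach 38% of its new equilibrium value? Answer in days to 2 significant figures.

Areal heat capacity C = ρ c_p D = 1024 × 3990 × 189.0 = 7.72×10^8 J m⁻² K⁻¹.
τ = C / λ = 7.72×10^8 / 23.99 = 3.22×10^7 s.
Fraction reached: 1 − e^(−t/τ) = 0.38 ⇒ t = −τ ln(1 − 0.38) = τ × 0.478.
t = 1.54×10^7 s = 178 days.

180 days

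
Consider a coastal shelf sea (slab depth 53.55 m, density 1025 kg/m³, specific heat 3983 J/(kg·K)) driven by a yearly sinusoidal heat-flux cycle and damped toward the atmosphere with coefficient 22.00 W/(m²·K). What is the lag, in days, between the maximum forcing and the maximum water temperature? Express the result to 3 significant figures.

Areal heat capacity C = ρ c_p D = 1025 × 3983 × 53.55 = 2.19×10^8 J/(m^2 K).
ω = 2π / 3.15×10^7 s = 1.99×10^-7 s⁻¹.
Phase lag φ = arctan(Cω/λ) = arctan(43.6/22.00) = 1.10 rad.
Time lag = φ / ω = 1.10 / 1.99×10^-7 = 5.54×10^6 s = 64.1 days.

64.1 days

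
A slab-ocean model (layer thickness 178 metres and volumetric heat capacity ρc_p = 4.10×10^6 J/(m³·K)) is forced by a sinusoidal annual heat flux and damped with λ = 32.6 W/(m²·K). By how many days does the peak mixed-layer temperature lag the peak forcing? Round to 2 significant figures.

Areal heat capacity C = ρc_p × D = 4.10×10^6 × 178 = 7.30×10^8 J/(m²·K).
ω = 2π / 3.15×10^7 s = 1.99×10^-7 s⁻¹.
Phase lag φ = arctan(Cω/λ) = arctan(145/32.6) = 1.35 rad.
Time lag = φ / ω = 1.35 / 1.99×10^-7 = 6.78×10^6 s = 78.4 days.

78 days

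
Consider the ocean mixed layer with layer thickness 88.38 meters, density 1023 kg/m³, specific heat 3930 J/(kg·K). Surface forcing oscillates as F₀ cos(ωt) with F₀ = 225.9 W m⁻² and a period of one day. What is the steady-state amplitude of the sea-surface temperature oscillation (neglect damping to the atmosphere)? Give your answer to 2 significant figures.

0.0087 K

Areal heat capacity C = ρ c_p D = 1023 × 3930 × 88.38 = 3.55×10^8 J m⁻² K⁻¹.
Angular frequency ω = 2π / T = 2π / 86400 s = 7.27×10^-5 s⁻¹.
Cω = 3.55×10^8 × 7.27×10^-5 = 25800 W/(m²·K).
Amplitude A = F₀ / (Cω) = 225.9 / 25800 = 0.00874 K.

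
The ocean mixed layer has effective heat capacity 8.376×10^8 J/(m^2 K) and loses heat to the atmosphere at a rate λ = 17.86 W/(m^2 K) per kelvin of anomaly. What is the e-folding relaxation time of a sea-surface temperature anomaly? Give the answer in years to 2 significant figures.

1.5 years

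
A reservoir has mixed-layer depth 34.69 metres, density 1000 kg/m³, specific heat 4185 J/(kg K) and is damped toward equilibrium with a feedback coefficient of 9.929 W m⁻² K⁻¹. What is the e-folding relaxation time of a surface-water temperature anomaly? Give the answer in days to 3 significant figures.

169 days

Areal heat capacity C = ρ c_p D = 1000 × 4185 × 34.69 = 1.45×10^8 J m⁻² K⁻¹.
Relaxation time τ = C / λ = 1.45×10^8 / 9.929 = 1.46×10^7 s.
In days: 1.46×10^7 s / (86400 s/day) = 169 days.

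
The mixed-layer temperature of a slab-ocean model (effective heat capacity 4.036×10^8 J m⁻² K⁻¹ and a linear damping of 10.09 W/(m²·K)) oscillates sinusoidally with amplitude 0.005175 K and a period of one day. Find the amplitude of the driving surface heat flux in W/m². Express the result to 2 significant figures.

Areal heat capacity C = 4.036×10^8 J m⁻² K⁻¹ (given).
ω = 2π / 86400 s = 7.27×10^-5 s⁻¹.
√((Cω)² + λ²) = √((29400)² + 10.09²) = 29400 W/(m²·K).
F₀ = A × √((Cω)²+λ²) = 0.005175 × 29400 = 152 W/m².

150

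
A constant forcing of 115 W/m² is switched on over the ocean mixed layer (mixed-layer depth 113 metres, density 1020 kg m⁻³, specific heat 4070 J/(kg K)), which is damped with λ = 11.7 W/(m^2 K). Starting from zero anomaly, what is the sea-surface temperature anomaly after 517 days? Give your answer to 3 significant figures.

Areal heat capacity C = ρ c_p D = 1020 × 4070 × 113 = 4.69×10^8 J/(m²·K).
τ = C / λ = 4.69×10^8 / 11.7 = 4.01×10^7 s.
Equilibrium anomaly ΔT_eq = F / λ = 115 / 11.7 = 9.83 K.
t = 517 days = 4.47×10^7 s, so t/τ = 1.11.
ΔT(t) = ΔT_eq (1 − e^(−t/τ)) = 9.83 × (1 − e^−1.11) = 6.60 K.

6.60 K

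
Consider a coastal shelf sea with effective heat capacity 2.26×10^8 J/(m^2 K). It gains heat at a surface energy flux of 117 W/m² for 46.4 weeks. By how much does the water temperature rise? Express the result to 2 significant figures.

Areal heat capacity C = 2.26×10^8 J/(m^2 K) (given).
Net heat input Q = F Δt = 117 × (46.4 weeks × 6.048×10^5 s/week) = 3.28×10^9 J/m².
ΔT = Q / C = 3.28×10^9 / 2.26×10^8 = 14.5 K.

15 K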